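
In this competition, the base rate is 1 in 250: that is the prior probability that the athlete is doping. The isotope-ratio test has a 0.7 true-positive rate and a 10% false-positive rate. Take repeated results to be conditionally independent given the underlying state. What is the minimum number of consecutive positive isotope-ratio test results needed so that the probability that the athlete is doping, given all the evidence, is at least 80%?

Prior odds: 0.004 ÷ 0.996 = 1/249.
Likelihood ratio of a positive result = 0.7/0.1 = 7.
Target odds: 0.8 ÷ 0.2 = 4.
Need (1/249) × 7ⁿ ≥ 4, i.e. 7ⁿ ≥ 996.
7³ = 343 falls short of 996 but 7⁴ = 2401 reaches it, so n = 4.

4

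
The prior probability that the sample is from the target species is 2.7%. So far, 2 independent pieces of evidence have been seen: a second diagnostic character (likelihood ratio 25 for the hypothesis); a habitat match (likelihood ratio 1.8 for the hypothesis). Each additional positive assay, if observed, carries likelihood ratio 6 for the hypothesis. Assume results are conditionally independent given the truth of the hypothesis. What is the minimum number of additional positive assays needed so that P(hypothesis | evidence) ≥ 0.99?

3

Prior odds = 0.027/0.973 = 27/973.
Combined Bayes factor of the evidence already in hand = 25 × 1.8 = 45.
Odds after that evidence = (27/973) × 45 = 1215/973.
Target odds = 0.99/0.01 = 99.
Need 6ⁿ ≥ 99 ÷ (1215/973) = 10703/135.
6² = 36 falls short of 10703/135 but 6³ = 216 reaches it, so n = 3.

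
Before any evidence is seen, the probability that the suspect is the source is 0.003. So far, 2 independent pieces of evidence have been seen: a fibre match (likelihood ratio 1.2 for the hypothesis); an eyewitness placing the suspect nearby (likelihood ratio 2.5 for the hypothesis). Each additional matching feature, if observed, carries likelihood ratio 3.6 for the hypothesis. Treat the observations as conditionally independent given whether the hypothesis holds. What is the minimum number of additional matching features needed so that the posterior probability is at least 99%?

Prior odds = 0.003/0.997 = 3/997.
Combined Bayes factor of the evidence already in hand = 1.2 × 2.5 = 3.
Odds after that evidence = (3/997) × 3 = 9/997.
Target odds = 0.99/0.01 = 99.
Need 3.6ⁿ ≥ 99 ÷ (9/997) = 10967.
3.6⁷ = 612220032/78125 falls short of 10967 but 3.6⁸ ≈28211.1 reaches it, so n = 8.

8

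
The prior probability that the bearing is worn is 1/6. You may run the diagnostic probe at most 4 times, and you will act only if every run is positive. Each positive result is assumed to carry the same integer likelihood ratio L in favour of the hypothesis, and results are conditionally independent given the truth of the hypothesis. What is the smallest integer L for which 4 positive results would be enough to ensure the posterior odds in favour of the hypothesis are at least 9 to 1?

3

Prior odds = (1/6)/(5/6) = 0.2.
Target odds = 9.
Need L⁴ ≥ 9 ÷ 0.2 = 45.
2⁴ = 16 < 45 ≤ 81 = 3⁴, so L = 3.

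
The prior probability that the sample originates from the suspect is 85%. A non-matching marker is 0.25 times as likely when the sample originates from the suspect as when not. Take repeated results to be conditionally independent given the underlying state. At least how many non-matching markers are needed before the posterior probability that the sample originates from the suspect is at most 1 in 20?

Prior odds = 0.85/0.15 = 17/3.
Likelihood ratio per non-matching marker = 0.25.
Target posterior odds = 0.05/0.95 = 1/19.
Require 0.25ⁿ ≤ 1/19 ÷ (17/3) = 3/323.
0.25³ = 0.015625 is still above 3/323 but 0.25⁴ = 0.00390625 is at or below it, so n = 4.

4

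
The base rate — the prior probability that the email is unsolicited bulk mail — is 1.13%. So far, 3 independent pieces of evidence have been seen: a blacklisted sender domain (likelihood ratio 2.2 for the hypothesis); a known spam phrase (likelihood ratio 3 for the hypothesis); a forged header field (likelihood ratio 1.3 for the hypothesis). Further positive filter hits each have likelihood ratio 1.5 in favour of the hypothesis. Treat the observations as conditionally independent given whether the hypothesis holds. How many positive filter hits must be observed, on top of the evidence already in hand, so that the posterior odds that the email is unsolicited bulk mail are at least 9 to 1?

Prior odds = 0.0113/0.9887 = 113/9887.
Combined Bayes factor of the evidence already in hand = 2.2 × 3 × 1.3 = 8.58.
Odds after that evidence = (113/9887) × 8.58 = 48477/494350.
Target odds = 9.
Need 1.5ⁿ ≥ 9 ÷ (48477/494350) = 1483050/16159.
1.5¹¹ = 177147/2048 falls short of 1483050/16159 but 1.5¹² = 531441/4096 reaches it, so n = 12.

12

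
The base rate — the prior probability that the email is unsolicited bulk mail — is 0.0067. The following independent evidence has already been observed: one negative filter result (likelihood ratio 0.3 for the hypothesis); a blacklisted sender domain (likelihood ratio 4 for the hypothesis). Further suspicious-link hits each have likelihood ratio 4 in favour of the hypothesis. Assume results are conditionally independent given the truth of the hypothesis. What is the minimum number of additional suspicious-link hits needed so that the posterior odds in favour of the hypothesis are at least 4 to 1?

5

Prior odds = 0.0067/0.9933 = 67/9933.
Combined Bayes factor of the evidence already in hand = 0.3 × 4 = 1.2.
Odds after that evidence = (67/9933) × 1.2 = 134/16555.
Target odds = 4.
Need 4ⁿ ≥ 4 ÷ (134/16555) = 33110/67.
4⁴ = 256 falls short of 33110/67 but 4⁵ = 1024 reaches it, so n = 5.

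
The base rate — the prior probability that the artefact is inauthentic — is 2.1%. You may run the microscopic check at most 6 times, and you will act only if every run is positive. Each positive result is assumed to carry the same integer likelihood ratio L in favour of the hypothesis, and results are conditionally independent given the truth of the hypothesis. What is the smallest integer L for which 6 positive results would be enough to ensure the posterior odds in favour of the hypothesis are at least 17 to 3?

3

Prior odds = 0.021/0.979 = 21/979.
Target odds = 17/3.
Need L⁶ ≥ 17/3 ÷ (21/979) = 16643/63.
2⁶ = 64 < 16643/63 ≤ 729 = 3⁶, so L = 3.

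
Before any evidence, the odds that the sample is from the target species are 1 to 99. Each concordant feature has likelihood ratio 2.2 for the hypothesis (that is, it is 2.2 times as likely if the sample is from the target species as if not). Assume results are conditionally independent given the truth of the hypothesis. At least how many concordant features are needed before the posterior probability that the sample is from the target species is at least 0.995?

Prior odds = 1/99.
Likelihood ratio per concordant feature = 2.2.
Target posterior odds = 0.995/0.005 = 199.
Need (1/99) × 2.2ⁿ ≥ 199, i.e. 2.2ⁿ ≥ 19701.
2.2¹² ≈12855 falls short of 19701 but 2.2¹³ ≈28281 reaches it, so n = 13.

13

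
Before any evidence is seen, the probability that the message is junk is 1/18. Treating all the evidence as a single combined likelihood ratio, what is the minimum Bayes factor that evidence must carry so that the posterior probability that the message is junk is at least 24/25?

Prior odds = (1/18)/(17/18) = 1/17.
Target odds = 0.96/0.04 = 24.
Required Bayes factor = 24 ÷ (1/17) = 408.

408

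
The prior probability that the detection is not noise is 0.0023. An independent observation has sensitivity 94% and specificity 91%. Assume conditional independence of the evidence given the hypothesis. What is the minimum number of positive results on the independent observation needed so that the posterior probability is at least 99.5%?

Prior odds: 0.0023 ÷ 0.9977 = 23/9977.
False-positive rate = 1 − 0.91 = 0.09; likelihood ratio of a positive = 0.94/0.09 = 94/9.
Target odds: 0.995 ÷ 0.005 = 199.
Require (94/9)ⁿ ≥ 199 ÷ (23/9977) = 1985423/23.
(94/9)⁴ = 78074896/6561 falls short of 1985423/23 but (94/9)⁵ ≈124287 reaches it, so n = 5.

5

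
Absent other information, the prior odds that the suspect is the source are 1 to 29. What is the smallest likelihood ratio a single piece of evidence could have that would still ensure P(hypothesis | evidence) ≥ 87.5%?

203

Prior odds = 1/29.
Target odds = 0.875/0.125 = 7.
Required Bayes factor = 7 ÷ (1/29) = 203.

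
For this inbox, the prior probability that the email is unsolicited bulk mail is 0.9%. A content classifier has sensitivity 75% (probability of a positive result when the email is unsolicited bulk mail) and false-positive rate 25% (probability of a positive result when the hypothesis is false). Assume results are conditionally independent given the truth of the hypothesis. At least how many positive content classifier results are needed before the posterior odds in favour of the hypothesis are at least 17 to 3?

Prior odds = 0.009/0.991 = 9/991.
Likelihood ratio of a positive result = 0.75/0.25 = 3.
Target odds = 17/3.
Require 3ⁿ ≥ 17/3 ÷ (9/991) = 16847/27.
3⁵ = 243 falls short of 16847/27 but 3⁶ = 729 reaches it, so n = 6.

6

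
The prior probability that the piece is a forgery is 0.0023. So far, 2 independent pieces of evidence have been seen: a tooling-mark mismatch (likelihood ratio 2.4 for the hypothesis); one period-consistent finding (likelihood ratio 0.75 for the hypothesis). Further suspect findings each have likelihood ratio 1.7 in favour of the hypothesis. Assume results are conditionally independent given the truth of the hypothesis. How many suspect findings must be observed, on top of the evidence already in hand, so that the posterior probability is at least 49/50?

18

Prior odds = 0.0023/0.9977 = 23/9977.
Combined Bayes factor of the evidence already in hand = 2.4 × 0.75 = 1.8.
Odds after that evidence = (23/9977) × 1.8 = 207/49885.
Target odds = 0.98/0.02 = 49.
Need 1.7ⁿ ≥ 49 ÷ (207/49885) = 2444365/207.
1.7¹⁷ ≈8272.4 falls short of 2444365/207 but 1.7¹⁸ ≈14063.1 reaches it, so n = 18.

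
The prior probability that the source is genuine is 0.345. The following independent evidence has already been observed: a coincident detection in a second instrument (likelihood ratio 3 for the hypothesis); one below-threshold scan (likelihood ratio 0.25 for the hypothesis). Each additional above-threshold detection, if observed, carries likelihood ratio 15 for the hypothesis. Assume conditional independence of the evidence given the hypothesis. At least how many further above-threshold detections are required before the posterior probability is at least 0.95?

Prior odds = 0.345/0.655 = 69/131.
Combined Bayes factor of the evidence already in hand = 3 × 0.25 = 0.75.
Odds after that evidence = (69/131) × 0.75 = 207/524.
Target odds = 0.95/0.05 = 19.
Need 15ⁿ ≥ 19 ÷ (207/524) = 9956/207.
15¹ = 15 falls short of 9956/207 but 15² = 225 reaches it, so n = 2.

2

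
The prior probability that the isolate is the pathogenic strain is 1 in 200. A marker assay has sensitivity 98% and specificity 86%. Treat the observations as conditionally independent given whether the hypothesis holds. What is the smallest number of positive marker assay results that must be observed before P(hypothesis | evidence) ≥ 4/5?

4

Prior odds: 0.005 ÷ 0.995 = 1/199.
False-positive rate = 1 − 0.86 = 0.14; likelihood ratio of a positive = 0.98/0.14 = 7.
Target odds: 0.8 ÷ 0.2 = 4.
Need (1/199) × 7ⁿ ≥ 4, i.e. 7ⁿ ≥ 796.
7³ = 343 falls short of 796 but 7⁴ = 2401 reaches it, so n = 4.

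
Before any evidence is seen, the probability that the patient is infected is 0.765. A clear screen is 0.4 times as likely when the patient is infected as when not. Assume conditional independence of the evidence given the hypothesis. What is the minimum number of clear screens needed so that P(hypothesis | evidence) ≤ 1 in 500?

Prior odds = 0.765/0.235 = 153/47.
Likelihood ratio per clear screen = 0.4.
Target odds: 0.002 ÷ 0.998 = 1/499.
Need (153/47) × 0.4ⁿ ≤ 1/499, i.e. 0.4ⁿ ≤ 47/76347.
0.4⁸ = 256/390625 is still above 47/76347 but 0.4⁹ = 512/1953125 is at or below it, so n = 9.

9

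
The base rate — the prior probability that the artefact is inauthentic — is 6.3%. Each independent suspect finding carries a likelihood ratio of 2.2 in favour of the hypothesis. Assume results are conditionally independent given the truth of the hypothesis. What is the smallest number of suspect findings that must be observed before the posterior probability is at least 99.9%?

13

Prior odds: 0.063 ÷ 0.937 = 63/937.
Likelihood ratio per suspect finding = 2.2.
Target posterior odds = 0.999/0.001 = 999.
Require 2.2ⁿ ≥ 999 ÷ (63/937) = 104007/7.
2.2¹² ≈12855 falls short of 104007/7 but 2.2¹³ ≈28281 reaches it, so n = 13.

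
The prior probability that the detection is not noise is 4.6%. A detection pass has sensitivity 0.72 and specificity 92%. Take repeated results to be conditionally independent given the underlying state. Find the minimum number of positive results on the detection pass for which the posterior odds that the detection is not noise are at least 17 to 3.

3

Prior odds: 0.046 ÷ 0.954 = 23/477.
False-positive rate = 1 − 0.92 = 0.08; likelihood ratio of a positive = 0.72/0.08 = 9.
Target odds = 17/3.
Need (23/477) × 9ⁿ ≥ 17/3, i.e. 9ⁿ ≥ 2703/23.
9² = 81 falls short of 2703/23 but 9³ = 729 reaches it, so n = 3.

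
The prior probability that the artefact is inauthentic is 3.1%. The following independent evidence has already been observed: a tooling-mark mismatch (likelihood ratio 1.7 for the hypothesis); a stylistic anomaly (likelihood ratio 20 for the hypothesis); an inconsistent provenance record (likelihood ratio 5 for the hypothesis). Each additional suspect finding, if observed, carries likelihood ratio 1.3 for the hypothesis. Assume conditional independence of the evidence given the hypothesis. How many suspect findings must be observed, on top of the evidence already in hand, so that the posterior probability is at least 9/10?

2

Prior odds = 0.031/0.969 = 31/969.
Combined Bayes factor of the evidence already in hand = 1.7 × 20 × 5 = 170.
Odds after that evidence = (31/969) × 170 = 310/57.
Target odds = 0.9/0.1 = 9.
Need 1.3ⁿ ≥ 9 ÷ (310/57) = 513/310.
1.3¹ = 1.3 falls short of 513/310 but 1.3² = 1.69 reaches it, so n = 2.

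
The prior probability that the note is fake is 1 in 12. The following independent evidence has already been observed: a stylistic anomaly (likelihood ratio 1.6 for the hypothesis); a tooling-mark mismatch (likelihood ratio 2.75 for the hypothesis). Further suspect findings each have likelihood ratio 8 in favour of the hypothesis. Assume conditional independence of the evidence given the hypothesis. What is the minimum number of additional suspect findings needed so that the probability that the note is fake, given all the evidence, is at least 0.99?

3

Prior odds = (1/12)/(11/12) = 1/11.
Combined Bayes factor of the evidence already in hand = 1.6 × 2.75 = 4.4.
Odds after that evidence = (1/11) × 4.4 = 0.4.
Target odds = 0.99/0.01 = 99.
Need 8ⁿ ≥ 99 ÷ 0.4 = 247.5.
8² = 64 falls short of 247.5 but 8³ = 512 reaches it, so n = 3.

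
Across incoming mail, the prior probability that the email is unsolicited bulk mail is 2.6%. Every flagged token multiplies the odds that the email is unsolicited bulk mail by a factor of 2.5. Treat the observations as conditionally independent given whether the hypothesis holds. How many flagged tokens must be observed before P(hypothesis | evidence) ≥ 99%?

Prior odds: 0.026 ÷ 0.974 = 13/487.
Likelihood ratio per flagged token = 2.5.
Target odds: 0.99 ÷ 0.01 = 99.
Need (13/487) × 2.5ⁿ ≥ 99, i.e. 2.5ⁿ ≥ 48213/13.
2.5⁸ = 390625/256 falls short of 48213/13 but 2.5⁹ = 1953125/512 reaches it, so n = 9.

9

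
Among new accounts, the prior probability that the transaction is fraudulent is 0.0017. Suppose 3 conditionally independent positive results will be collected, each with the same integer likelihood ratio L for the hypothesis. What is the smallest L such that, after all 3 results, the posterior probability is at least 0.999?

Prior odds = 0.0017/0.9983 = 17/9983.
Target odds = 0.999/0.001 = 999.
Need L³ ≥ 999 ÷ (17/9983) = 9973017/17.
83³ = 571787 < 9973017/17 ≤ 592704 = 84³, so L = 84.

84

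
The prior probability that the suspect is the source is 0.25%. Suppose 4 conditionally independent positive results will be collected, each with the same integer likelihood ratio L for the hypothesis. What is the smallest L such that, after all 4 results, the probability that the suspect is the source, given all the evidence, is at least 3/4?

Prior odds = 0.0025/0.9975 = 1/399.
Target odds = 0.75/0.25 = 3.
Need L⁴ ≥ 3 ÷ (1/399) = 1197.
5⁴ = 625 < 1197 ≤ 1296 = 6⁴, so L = 6.

6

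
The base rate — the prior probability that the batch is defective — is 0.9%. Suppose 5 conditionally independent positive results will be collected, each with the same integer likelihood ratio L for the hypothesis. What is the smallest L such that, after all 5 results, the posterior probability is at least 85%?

Prior odds = 0.009/0.991 = 9/991.
Target odds = 0.85/0.15 = 17/3.
Need L⁵ ≥ 17/3 ÷ (9/991) = 16847/27.
3⁵ = 243 < 16847/27 ≤ 1024 = 4⁵, so L = 4.

4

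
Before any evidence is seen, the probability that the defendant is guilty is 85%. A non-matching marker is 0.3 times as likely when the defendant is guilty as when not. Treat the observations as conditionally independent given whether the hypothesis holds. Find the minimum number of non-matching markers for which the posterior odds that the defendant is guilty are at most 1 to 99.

Prior odds: 0.85 ÷ 0.15 = 17/3.
Likelihood ratio per non-matching marker = 0.3.
Target odds = 1/99.
Require 0.3ⁿ ≤ 1/99 ÷ (17/3) = 1/561.
0.3⁵ = 243/100000 is still above 1/561 but 0.3⁶ = 729/1000000 is at or below it, so n = 6.

6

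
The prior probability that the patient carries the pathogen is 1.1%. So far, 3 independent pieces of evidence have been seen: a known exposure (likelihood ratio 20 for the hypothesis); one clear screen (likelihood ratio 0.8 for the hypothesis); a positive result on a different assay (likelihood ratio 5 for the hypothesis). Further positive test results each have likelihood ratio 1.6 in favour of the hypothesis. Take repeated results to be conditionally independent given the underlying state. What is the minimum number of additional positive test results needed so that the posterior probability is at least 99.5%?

Prior odds = 0.011/0.989 = 11/989.
Combined Bayes factor of the evidence already in hand = 20 × 0.8 × 5 = 80.
Odds after that evidence = (11/989) × 80 = 880/989.
Target odds = 0.995/0.005 = 199.
Need 1.6ⁿ ≥ 199 ÷ (880/989) = 196811/880.
1.6¹¹ ≈175.922 falls short of 196811/880 but 1.6¹² ≈281.475 reaches it, so n = 12.

12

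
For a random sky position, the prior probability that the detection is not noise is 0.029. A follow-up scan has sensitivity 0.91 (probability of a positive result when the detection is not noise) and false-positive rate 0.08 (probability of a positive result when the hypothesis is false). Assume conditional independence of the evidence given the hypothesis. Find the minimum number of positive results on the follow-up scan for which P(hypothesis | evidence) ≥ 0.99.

4

Prior odds = 0.029/0.971 = 29/971.
Likelihood ratio of a positive result = 0.91/0.08 = 11.375.
Target posterior odds = 0.99/0.01 = 99.
Require 11.375ⁿ ≥ 99 ÷ (29/971) = 96129/29.
11.375³ = 753571/512 falls short of 96129/29 but 11.375⁴ = 68574961/4096 reaches it, so n = 4.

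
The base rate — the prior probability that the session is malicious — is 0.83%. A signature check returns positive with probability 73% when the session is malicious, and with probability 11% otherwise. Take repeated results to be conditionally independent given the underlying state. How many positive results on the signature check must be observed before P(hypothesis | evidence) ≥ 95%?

Prior odds: 0.0083 ÷ 0.9917 = 83/9917.
Likelihood ratio of a positive result = 0.73/0.11 = 73/11.
Target posterior odds = 0.95/0.05 = 19.
Require (73/11)ⁿ ≥ 19 ÷ (83/9917) = 188423/83.
(73/11)⁴ = 28398241/14641 falls short of 188423/83 but (73/11)⁵ ≈12872.1 reaches it, so n = 5.

5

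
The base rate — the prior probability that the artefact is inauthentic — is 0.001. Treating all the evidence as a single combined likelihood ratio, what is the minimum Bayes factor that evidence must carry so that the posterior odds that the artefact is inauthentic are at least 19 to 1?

Prior odds = 0.001/0.999 = 1/999.
Target odds = 19.
Required Bayes factor = 19 ÷ (1/999) = 18981.

18981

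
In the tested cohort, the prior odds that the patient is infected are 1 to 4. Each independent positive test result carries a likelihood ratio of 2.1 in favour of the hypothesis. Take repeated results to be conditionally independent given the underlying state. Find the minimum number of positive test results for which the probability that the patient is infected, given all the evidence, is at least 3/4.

4

Prior odds = 0.25.
Likelihood ratio per positive test result = 2.1.
Target posterior odds = 0.75/0.25 = 3.
Need 0.25 × 2.1ⁿ ≥ 3, i.e. 2.1ⁿ ≥ 12.
2.1³ = 9.261 falls short of 12 but 2.1⁴ = 19.4481 reaches it, so n = 4.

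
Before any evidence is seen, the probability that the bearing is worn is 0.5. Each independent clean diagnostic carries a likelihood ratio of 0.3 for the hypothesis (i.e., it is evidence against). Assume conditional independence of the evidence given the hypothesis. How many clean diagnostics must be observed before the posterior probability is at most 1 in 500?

Prior odds = 0.5/0.5 = 1.
Likelihood ratio per clean diagnostic = 0.3.
Target posterior odds = 0.002/0.998 = 1/499.
Require 0.3ⁿ ≤ 1/499 ÷ 1 = 1/499.
0.3⁵ = 243/100000 is still above 1/499 but 0.3⁶ = 729/1000000 is at or below it, so n = 6.

6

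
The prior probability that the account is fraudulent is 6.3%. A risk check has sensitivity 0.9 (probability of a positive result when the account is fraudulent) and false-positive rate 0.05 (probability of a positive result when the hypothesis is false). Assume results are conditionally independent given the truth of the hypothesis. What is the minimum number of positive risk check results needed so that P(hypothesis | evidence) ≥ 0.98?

3

Prior odds: 0.063 ÷ 0.937 = 63/937.
Likelihood ratio of a positive result = 0.9/0.05 = 18.
Target odds: 0.98 ÷ 0.02 = 49.
Require 18ⁿ ≥ 49 ÷ (63/937) = 6559/9.
18² = 324 falls short of 6559/9 but 18³ = 5832 reaches it, so n = 3.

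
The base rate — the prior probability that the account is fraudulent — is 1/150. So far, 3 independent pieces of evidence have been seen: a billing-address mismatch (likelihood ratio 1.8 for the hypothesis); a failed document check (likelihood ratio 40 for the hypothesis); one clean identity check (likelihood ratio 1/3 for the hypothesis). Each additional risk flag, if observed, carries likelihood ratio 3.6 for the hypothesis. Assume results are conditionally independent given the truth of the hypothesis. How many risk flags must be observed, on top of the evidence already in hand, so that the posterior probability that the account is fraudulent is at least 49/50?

5

Prior odds = (1/150)/(149/150) = 1/149.
Combined Bayes factor of the evidence already in hand = 1.8 × 40 × (1/3) = 24.
Odds after that evidence = (1/149) × 24 = 24/149.
Target odds = 0.98/0.02 = 49.
Need 3.6ⁿ ≥ 49 ÷ (24/149) = 7301/24.
3.6⁴ = 167.9616 falls short of 7301/24 but 3.6⁵ = 604.66176 reaches it, so n = 5.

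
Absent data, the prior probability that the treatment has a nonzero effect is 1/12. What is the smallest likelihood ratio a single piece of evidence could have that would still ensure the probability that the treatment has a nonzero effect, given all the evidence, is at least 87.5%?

Prior odds = (1/12)/(11/12) = 1/11.
Target odds = 0.875/0.125 = 7.
Required Bayes factor = 7 ÷ (1/11) = 77.

77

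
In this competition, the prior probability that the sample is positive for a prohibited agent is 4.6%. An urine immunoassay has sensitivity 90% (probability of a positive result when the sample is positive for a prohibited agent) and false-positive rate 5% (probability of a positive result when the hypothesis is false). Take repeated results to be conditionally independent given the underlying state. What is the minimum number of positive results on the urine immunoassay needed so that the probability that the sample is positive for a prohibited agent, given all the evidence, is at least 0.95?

Prior odds: 0.046 ÷ 0.954 = 23/477.
Likelihood ratio of a positive result = 0.9/0.05 = 18.
Target odds: 0.95 ÷ 0.05 = 19.
Need (23/477) × 18ⁿ ≥ 19, i.e. 18ⁿ ≥ 9063/23.
18² = 324 falls short of 9063/23 but 18³ = 5832 reaches it, so n = 3.

3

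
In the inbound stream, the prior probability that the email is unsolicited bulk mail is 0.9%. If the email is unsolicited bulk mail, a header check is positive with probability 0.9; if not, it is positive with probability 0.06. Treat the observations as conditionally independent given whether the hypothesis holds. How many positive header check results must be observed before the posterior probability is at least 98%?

Prior odds: 0.009 ÷ 0.991 = 9/991.
Likelihood ratio of a positive = 0.9/0.06 = 15.
Target posterior odds = 0.98/0.02 = 49.
Need (9/991) × 15ⁿ ≥ 49, i.e. 15ⁿ ≥ 48559/9.
15³ = 3375 falls short of 48559/9 but 15⁴ = 50625 reaches it, so n = 4.

4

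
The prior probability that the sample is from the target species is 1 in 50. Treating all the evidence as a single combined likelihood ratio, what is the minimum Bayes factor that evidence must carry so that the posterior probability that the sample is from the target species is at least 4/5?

Prior odds = 0.02/0.98 = 1/49.
Target odds = 0.8/0.2 = 4.
Required Bayes factor = 4 ÷ (1/49) = 196.

196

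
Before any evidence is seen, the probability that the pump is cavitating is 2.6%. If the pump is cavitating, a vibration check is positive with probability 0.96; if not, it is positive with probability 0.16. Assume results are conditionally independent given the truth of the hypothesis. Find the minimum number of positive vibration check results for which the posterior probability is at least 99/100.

Prior odds: 0.026 ÷ 0.974 = 13/487.
Likelihood ratio of a positive = 0.96/0.16 = 6.
Target posterior odds = 0.99/0.01 = 99.
Need (13/487) × 6ⁿ ≥ 99, i.e. 6ⁿ ≥ 48213/13.
6⁴ = 1296 falls short of 48213/13 but 6⁵ = 7776 reaches it, so n = 5.

5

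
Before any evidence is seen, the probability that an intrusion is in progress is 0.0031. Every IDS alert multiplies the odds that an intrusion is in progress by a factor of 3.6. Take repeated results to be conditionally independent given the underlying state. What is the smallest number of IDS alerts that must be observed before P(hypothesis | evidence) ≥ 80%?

6

Prior odds: 0.0031 ÷ 0.9969 = 31/9969.
Likelihood ratio per IDS alert = 3.6.
Target odds: 0.8 ÷ 0.2 = 4.
Require 3.6ⁿ ≥ 4 ÷ (31/9969) = 39876/31.
3.6⁵ = 604.66176 falls short of 39876/31 but 3.6⁶ = 34012224/15625 reaches it, so n = 6.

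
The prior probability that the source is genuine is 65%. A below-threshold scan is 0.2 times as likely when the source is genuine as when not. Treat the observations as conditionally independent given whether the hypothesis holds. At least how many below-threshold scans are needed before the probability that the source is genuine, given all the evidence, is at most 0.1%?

Prior odds: 0.65 ÷ 0.35 = 13/7.
Likelihood ratio per below-threshold scan = 0.2.
Target posterior odds = 0.001/0.999 = 1/999.
Need (13/7) × 0.2ⁿ ≤ 1/999, i.e. 0.2ⁿ ≤ 7/12987.
0.2⁴ = 0.0016 is still above 7/12987 but 0.2⁵ = 0.00032 is at or below it, so n = 5.

5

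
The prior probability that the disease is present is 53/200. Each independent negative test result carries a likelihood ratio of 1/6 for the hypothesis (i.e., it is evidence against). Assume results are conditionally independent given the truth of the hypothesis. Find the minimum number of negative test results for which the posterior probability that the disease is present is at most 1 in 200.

Prior odds: 0.265 ÷ 0.735 = 53/147.
Likelihood ratio per negative test result = 1/6.
Target posterior odds = 0.005/0.995 = 1/199.
Need (53/147) × (1/6)ⁿ ≤ 1/199, i.e. (1/6)ⁿ ≤ 147/10547.
(1/6)² = 1/36 is still above 147/10547 but (1/6)³ = 1/216 is at or below it, so n = 3.

3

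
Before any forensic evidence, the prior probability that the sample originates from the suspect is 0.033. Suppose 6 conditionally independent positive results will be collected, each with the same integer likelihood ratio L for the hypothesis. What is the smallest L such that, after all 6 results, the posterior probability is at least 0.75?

3

Prior odds = 0.033/0.967 = 33/967.
Target odds = 0.75/0.25 = 3.
Need L⁶ ≥ 3 ÷ (33/967) = 967/11.
2⁶ = 64 < 967/11 ≤ 729 = 3⁶, so L = 3.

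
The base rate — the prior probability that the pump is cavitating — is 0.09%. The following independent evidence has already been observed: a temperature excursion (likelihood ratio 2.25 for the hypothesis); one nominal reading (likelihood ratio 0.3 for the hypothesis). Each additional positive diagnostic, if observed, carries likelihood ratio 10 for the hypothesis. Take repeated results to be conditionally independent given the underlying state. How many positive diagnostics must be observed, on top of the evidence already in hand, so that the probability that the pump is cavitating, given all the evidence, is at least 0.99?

6

Prior odds = 0.0009/0.9991 = 9/9991.
Combined Bayes factor of the evidence already in hand = 2.25 × 0.3 = 0.675.
Odds after that evidence = (9/9991) × 0.675 = 243/399640.
Target odds = 0.99/0.01 = 99.
Need 10ⁿ ≥ 99 ÷ (243/399640) = 4396040/27.
10⁵ = 100000 falls short of 4396040/27 but 10⁶ = 1000000 reaches it, so n = 6.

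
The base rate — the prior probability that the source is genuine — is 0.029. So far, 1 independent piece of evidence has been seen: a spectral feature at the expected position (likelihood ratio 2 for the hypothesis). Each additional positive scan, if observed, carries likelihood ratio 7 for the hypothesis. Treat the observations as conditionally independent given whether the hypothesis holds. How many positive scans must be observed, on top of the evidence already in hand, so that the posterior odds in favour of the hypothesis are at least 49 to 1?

4

Prior odds = 0.029/0.971 = 29/971.
Bayes factor of the evidence already in hand = 2.
Odds after that evidence = (29/971) × 2 = 58/971.
Target odds = 49.
Need 7ⁿ ≥ 49 ÷ (58/971) = 47579/58.
7³ = 343 falls short of 47579/58 but 7⁴ = 2401 reaches it, so n = 4.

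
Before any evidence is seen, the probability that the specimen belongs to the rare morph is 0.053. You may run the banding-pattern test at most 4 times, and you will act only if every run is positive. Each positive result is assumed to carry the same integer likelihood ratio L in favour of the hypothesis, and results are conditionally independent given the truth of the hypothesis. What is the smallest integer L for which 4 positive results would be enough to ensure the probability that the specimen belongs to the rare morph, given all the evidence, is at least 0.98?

Prior odds = 0.053/0.947 = 53/947.
Target odds = 0.98/0.02 = 49.
Need L⁴ ≥ 49 ÷ (53/947) = 46403/53.
5⁴ = 625 < 46403/53 ≤ 1296 = 6⁴, so L = 6.

6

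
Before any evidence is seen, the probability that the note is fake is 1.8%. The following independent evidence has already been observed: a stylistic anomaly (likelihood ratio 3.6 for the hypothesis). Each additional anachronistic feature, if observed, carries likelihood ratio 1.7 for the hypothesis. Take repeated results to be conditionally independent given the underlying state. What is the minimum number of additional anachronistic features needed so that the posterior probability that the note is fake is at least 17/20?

Prior odds = 0.018/0.982 = 9/491.
Bayes factor of the evidence already in hand = 3.6.
Odds after that evidence = (9/491) × 3.6 = 162/2455.
Target odds = 0.85/0.15 = 17/3.
Need 1.7ⁿ ≥ 17/3 ÷ (162/2455) = 41735/486.
1.7⁸ ≈69.7576 falls short of 41735/486 but 1.7⁹ ≈118.588 reaches it, so n = 9.

9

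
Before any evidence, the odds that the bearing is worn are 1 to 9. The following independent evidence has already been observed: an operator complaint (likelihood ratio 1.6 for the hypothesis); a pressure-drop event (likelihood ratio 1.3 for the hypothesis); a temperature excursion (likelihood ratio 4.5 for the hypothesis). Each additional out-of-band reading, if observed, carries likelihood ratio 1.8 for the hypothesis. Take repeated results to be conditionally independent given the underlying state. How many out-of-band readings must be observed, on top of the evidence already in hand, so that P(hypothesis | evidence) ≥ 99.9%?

Prior odds = 1/9.
Combined Bayes factor of the evidence already in hand = 1.6 × 1.3 × 4.5 = 9.36.
Odds after that evidence = (1/9) × 9.36 = 1.04.
Target odds = 0.999/0.001 = 999.
Need 1.8ⁿ ≥ 999 ÷ 1.04 = 24975/26.
1.8¹¹ ≈642.684 falls short of 24975/26 but 1.8¹² ≈1156.83 reaches it, so n = 12.

12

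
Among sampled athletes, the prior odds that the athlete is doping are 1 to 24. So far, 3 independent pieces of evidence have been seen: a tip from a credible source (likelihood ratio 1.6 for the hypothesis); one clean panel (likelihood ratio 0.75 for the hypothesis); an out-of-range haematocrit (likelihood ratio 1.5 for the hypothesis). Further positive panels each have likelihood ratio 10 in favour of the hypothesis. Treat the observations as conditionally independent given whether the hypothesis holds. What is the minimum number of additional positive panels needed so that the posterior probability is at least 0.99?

4

Prior odds = 1/24.
Combined Bayes factor of the evidence already in hand = 1.6 × 0.75 × 1.5 = 1.8.
Odds after that evidence = (1/24) × 1.8 = 0.075.
Target odds = 0.99/0.01 = 99.
Need 10ⁿ ≥ 99 ÷ 0.075 = 1320.
10³ = 1000 falls short of 1320 but 10⁴ = 10000 reaches it, so n = 4.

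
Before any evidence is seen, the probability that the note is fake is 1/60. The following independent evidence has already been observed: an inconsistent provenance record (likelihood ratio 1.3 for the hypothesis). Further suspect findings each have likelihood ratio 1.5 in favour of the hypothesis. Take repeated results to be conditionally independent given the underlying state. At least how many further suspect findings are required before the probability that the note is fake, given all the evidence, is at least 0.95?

17

Prior odds = (1/60)/(59/60) = 1/59.
Bayes factor of the evidence already in hand = 1.3.
Odds after that evidence = (1/59) × 1.3 = 13/590.
Target odds = 0.95/0.05 = 19.
Need 1.5ⁿ ≥ 19 ÷ (13/590) = 11210/13.
1.5¹⁶ = 43046721/65536 falls short of 11210/13 but 1.5¹⁷ = 129140163/131072 reaches it, so n = 17.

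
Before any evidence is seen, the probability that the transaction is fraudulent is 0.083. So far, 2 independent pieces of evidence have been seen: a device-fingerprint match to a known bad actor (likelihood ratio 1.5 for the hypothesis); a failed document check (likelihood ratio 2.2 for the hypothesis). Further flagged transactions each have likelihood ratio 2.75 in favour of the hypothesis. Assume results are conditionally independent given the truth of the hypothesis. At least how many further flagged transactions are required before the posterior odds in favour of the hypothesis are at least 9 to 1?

4

Prior odds = 0.083/0.917 = 83/917.
Combined Bayes factor of the evidence already in hand = 1.5 × 2.2 = 3.3.
Odds after that evidence = (83/917) × 3.3 = 2739/9170.
Target odds = 9.
Need 2.75ⁿ ≥ 9 ÷ (2739/9170) = 27510/913.
2.75³ = 20.796875 falls short of 27510/913 but 2.75⁴ = 57.19140625 reaches it, so n = 4.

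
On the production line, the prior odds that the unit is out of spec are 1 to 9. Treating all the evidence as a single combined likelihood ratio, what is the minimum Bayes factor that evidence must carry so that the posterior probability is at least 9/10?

Prior odds = 1/9.
Target odds = 0.9/0.1 = 9.
Required Bayes factor = 9 ÷ (1/9) = 81.

81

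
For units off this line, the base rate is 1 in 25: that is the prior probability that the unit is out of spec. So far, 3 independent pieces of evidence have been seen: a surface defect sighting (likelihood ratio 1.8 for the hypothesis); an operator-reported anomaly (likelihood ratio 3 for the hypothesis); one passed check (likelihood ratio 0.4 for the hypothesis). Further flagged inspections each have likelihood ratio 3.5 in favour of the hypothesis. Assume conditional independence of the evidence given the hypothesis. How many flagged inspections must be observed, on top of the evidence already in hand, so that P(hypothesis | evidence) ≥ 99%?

Prior odds = 0.04/0.96 = 1/24.
Combined Bayes factor of the evidence already in hand = 1.8 × 3 × 0.4 = 2.16.
Odds after that evidence = (1/24) × 2.16 = 0.09.
Target odds = 0.99/0.01 = 99.
Need 3.5ⁿ ≥ 99 ÷ 0.09 = 1100.
3.5⁵ = 525.21875 falls short of 1100 but 3.5⁶ = 1838.265625 reaches it, so n = 6.

6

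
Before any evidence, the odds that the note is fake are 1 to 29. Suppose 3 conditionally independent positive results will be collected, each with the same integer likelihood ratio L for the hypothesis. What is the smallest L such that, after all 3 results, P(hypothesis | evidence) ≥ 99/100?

15

Prior odds = 1/29.
Target odds = 0.99/0.01 = 99.
Need L³ ≥ 99 ÷ (1/29) = 2871.
14³ = 2744 < 2871 ≤ 3375 = 15³, so L = 15.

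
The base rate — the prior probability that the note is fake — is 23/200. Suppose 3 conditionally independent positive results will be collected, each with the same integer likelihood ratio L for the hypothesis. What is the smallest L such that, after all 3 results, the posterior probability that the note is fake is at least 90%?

Prior odds = 0.115/0.885 = 23/177.
Target odds = 0.9/0.1 = 9.
Need L³ ≥ 9 ÷ (23/177) = 1593/23.
4³ = 64 < 1593/23 ≤ 125 = 5³, so L = 5.

5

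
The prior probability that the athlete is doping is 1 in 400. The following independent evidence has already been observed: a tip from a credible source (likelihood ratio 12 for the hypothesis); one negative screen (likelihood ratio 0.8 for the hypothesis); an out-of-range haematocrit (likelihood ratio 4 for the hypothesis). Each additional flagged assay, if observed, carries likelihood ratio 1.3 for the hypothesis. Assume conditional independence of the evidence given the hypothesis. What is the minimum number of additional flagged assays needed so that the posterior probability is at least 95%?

21

Prior odds = 0.0025/0.9975 = 1/399.
Combined Bayes factor of the evidence already in hand = 12 × 0.8 × 4 = 38.4.
Odds after that evidence = (1/399) × 38.4 = 64/665.
Target odds = 0.95/0.05 = 19.
Need 1.3ⁿ ≥ 19 ÷ (64/665) = 197.421875.
1.3²⁰ ≈190.05 falls short of 197.421875 but 1.3²¹ ≈247.065 reaches it, so n = 21.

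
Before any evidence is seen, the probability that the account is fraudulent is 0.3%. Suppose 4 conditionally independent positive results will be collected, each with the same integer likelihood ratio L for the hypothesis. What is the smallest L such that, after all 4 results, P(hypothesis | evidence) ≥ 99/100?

14

Prior odds = 0.003/0.997 = 3/997.
Target odds = 0.99/0.01 = 99.
Need L⁴ ≥ 99 ÷ (3/997) = 32901.
13⁴ = 28561 < 32901 ≤ 38416 = 14⁴, so L = 14.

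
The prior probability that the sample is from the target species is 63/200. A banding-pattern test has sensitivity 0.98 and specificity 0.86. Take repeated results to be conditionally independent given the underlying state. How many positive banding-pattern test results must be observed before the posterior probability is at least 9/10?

Prior odds: 0.315 ÷ 0.685 = 63/137.
False-positive rate = 1 − 0.86 = 0.14; likelihood ratio of a positive = 0.98/0.14 = 7.
Target posterior odds = 0.9/0.1 = 9.
Need (63/137) × 7ⁿ ≥ 9, i.e. 7ⁿ ≥ 137/7.
7¹ = 7 falls short of 137/7 but 7² = 49 reaches it, so n = 2.

2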